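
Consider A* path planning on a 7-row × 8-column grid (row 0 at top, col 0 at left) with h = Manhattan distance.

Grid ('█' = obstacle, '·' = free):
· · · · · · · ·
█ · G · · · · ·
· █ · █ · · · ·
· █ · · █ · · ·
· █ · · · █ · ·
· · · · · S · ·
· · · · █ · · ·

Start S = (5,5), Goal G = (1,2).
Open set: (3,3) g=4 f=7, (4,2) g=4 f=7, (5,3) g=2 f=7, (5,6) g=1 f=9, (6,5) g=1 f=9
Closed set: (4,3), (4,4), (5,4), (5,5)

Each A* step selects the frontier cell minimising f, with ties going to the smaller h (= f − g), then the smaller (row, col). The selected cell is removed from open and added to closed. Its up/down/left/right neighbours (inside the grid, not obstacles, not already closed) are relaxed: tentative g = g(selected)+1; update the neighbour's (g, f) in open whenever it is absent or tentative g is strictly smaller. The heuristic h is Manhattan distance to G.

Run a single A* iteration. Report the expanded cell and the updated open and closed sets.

step 1: expand (3,3) (f=7, h=3) → closed; open now [(3,2) g=5 f=7, (4,2) g=4 f=7, (5,3) g=2 f=7, (5,6) g=1 f=9, (6,5) g=1 f=9]

expanded=(3,3); open=[(3,2) g=5 f=7, (4,2) g=4 f=7, (5,3) g=2 f=7, (5,6) g=1 f=9, (6,5) g=1 f=9]; closed=[(3,3), (4,3), (4,4), (5,4), (5,5)]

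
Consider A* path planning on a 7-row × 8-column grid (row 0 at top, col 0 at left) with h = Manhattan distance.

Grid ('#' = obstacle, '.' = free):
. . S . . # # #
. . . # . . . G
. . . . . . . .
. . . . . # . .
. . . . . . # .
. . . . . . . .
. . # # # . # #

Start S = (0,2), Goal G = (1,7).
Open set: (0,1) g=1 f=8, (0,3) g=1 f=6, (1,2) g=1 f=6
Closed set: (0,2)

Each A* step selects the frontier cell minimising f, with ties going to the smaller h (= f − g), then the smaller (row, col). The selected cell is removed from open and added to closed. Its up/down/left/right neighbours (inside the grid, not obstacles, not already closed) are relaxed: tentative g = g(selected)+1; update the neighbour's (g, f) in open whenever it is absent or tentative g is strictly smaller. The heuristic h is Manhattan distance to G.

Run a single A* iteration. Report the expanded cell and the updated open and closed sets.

expanded=(0,3); open=[(0,1) g=1 f=8, (0,4) g=2 f=6, (1,2) g=1 f=6]; closed=[(0,2), (0,3)]

step 1: expand (0,3) (f=6, h=5) → closed; open now [(0,1) g=1 f=8, (0,4) g=2 f=6, (1,2) g=1 f=6]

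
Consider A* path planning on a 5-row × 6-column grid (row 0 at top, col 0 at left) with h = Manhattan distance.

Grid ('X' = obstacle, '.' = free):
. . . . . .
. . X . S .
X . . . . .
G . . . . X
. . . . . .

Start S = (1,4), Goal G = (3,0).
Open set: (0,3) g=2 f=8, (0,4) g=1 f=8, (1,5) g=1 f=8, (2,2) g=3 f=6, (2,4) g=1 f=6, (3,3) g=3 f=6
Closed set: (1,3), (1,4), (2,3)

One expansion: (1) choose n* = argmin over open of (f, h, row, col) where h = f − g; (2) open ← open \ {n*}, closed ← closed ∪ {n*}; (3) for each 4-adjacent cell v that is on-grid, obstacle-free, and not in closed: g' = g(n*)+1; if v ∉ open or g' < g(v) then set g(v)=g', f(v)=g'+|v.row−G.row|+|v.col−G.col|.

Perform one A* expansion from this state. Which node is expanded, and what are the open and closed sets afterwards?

step 1: expand (2,2) (f=6, h=3) → closed; open now [(0,3) g=2 f=8, (0,4) g=1 f=8, (1,5) g=1 f=8, (2,1) g=4 f=6, (2,4) g=1 f=6, (3,2) g=4 f=6, (3,3) g=3 f=6]

expanded=(2,2); open=[(0,3) g=2 f=8, (0,4) g=1 f=8, (1,5) g=1 f=8, (2,1) g=4 f=6, (2,4) g=1 f=6, (3,2) g=4 f=6, (3,3) g=3 f=6]; closed=[(1,3), (1,4), (2,2), (2,3)]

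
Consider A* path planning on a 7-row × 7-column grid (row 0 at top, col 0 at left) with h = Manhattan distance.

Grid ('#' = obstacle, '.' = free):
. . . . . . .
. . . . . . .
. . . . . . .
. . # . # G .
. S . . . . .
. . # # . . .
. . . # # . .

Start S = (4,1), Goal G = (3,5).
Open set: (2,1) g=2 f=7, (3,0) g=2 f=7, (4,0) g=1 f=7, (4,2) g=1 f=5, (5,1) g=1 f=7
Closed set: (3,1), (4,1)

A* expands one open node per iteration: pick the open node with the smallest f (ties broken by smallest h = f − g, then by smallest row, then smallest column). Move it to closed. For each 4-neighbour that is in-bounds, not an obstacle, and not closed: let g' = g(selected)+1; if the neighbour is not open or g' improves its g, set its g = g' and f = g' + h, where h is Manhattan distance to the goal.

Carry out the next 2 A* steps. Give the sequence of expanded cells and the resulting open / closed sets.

step 1: expand (4,2) (f=5, h=4) → closed; open now [(2,1) g=2 f=7, (3,0) g=2 f=7, (4,0) g=1 f=7, (4,3) g=2 f=5, (5,1) g=1 f=7]
step 2: expand (4,3) (f=5, h=3) → closed; open now [(2,1) g=2 f=7, (3,0) g=2 f=7, (3,3) g=3 f=5, (4,0) g=1 f=7, (4,4) g=3 f=5, (5,1) g=1 f=7]

order=[(4,2) → (4,3)]; open=[(2,1) g=2 f=7, (3,0) g=2 f=7, (3,3) g=3 f=5, (4,0) g=1 f=7, (4,4) g=3 f=5, (5,1) g=1 f=7]; closed=[(3,1), (4,1), (4,2), (4,3)]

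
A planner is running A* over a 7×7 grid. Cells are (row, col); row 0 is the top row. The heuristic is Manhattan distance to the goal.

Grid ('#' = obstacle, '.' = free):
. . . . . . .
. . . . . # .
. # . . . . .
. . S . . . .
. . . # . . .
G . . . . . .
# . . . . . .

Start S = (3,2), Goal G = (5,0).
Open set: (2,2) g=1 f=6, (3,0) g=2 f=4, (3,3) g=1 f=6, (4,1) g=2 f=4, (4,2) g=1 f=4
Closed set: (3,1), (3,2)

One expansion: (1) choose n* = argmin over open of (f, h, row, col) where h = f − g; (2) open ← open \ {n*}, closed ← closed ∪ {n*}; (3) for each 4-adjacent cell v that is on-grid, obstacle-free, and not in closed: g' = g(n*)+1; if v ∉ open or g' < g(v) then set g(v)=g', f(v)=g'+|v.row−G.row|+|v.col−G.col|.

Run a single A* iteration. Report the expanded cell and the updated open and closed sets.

step 1: expand (3,0) (f=4, h=2) → closed; open now [(2,0) g=3 f=6, (2,2) g=1 f=6, (3,3) g=1 f=6, (4,0) g=3 f=4, (4,1) g=2 f=4, (4,2) g=1 f=4]

expanded=(3,0); open=[(2,0) g=3 f=6, (2,2) g=1 f=6, (3,3) g=1 f=6, (4,0) g=3 f=4, (4,1) g=2 f=4, (4,2) g=1 f=4]; closed=[(3,0), (3,1), (3,2)]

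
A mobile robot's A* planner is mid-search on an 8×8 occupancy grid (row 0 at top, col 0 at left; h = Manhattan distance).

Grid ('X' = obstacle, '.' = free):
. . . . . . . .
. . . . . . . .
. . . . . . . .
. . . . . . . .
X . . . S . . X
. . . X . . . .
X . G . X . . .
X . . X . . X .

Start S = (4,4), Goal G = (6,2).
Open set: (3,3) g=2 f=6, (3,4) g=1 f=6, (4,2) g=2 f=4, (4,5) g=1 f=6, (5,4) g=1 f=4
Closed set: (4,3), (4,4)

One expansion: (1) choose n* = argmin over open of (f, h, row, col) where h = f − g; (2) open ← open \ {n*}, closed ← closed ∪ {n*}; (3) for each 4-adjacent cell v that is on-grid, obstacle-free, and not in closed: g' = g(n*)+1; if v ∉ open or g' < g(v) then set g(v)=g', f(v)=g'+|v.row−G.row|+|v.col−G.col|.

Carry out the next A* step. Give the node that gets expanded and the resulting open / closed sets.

expanded=(4,2); open=[(3,2) g=3 f=6, (3,3) g=2 f=6, (3,4) g=1 f=6, (4,1) g=3 f=6, (4,5) g=1 f=6, (5,2) g=3 f=4, (5,4) g=1 f=4]; closed=[(4,2), (4,3), (4,4)]

step 1: expand (4,2) (f=4, h=2) → closed; open now [(3,2) g=3 f=6, (3,3) g=2 f=6, (3,4) g=1 f=6, (4,1) g=3 f=6, (4,5) g=1 f=6, (5,2) g=3 f=4, (5,4) g=1 f=4]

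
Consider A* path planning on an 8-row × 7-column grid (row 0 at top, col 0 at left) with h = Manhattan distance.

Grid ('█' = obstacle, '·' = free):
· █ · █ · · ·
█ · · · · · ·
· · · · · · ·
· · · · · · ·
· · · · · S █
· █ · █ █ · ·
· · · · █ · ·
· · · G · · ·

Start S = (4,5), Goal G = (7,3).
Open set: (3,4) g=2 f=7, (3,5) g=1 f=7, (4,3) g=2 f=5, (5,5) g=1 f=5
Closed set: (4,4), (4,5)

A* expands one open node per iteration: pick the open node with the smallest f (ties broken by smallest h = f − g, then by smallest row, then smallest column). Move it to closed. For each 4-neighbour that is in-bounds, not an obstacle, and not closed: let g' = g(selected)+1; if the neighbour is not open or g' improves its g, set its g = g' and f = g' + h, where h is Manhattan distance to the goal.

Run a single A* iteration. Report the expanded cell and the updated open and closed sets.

expanded=(4,3); open=[(3,3) g=3 f=7, (3,4) g=2 f=7, (3,5) g=1 f=7, (4,2) g=3 f=7, (5,5) g=1 f=5]; closed=[(4,3), (4,4), (4,5)]

step 1: expand (4,3) (f=5, h=3) → closed; open now [(3,3) g=3 f=7, (3,4) g=2 f=7, (3,5) g=1 f=7, (4,2) g=3 f=7, (5,5) g=1 f=5]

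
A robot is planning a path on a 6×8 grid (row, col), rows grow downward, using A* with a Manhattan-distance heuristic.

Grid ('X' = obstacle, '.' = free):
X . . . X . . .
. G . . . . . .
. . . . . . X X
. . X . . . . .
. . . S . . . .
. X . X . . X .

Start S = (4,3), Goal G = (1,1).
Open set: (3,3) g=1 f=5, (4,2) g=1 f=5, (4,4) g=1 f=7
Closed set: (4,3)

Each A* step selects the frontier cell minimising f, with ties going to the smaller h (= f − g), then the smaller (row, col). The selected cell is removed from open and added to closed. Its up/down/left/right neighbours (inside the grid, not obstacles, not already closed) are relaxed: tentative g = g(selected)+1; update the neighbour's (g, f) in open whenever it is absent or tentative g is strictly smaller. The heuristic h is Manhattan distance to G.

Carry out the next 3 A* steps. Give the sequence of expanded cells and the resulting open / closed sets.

step 1: expand (3,3) (f=5, h=4) → closed; open now [(2,3) g=2 f=5, (3,4) g=2 f=7, (4,2) g=1 f=5, (4,4) g=1 f=7]
step 2: expand (2,3) (f=5, h=3) → closed; open now [(1,3) g=3 f=5, (2,2) g=3 f=5, (2,4) g=3 f=7, (3,4) g=2 f=7, (4,2) g=1 f=5, (4,4) g=1 f=7]
step 3: expand (1,3) (f=5, h=2) → closed; open now [(0,3) g=4 f=7, (1,2) g=4 f=5, (1,4) g=4 f=7, (2,2) g=3 f=5, (2,4) g=3 f=7, (3,4) g=2 f=7, (4,2) g=1 f=5, (4,4) g=1 f=7]

order=[(3,3) → (2,3) → (1,3)]; open=[(0,3) g=4 f=7, (1,2) g=4 f=5, (1,4) g=4 f=7, (2,2) g=3 f=5, (2,4) g=3 f=7, (3,4) g=2 f=7, (4,2) g=1 f=5, (4,4) g=1 f=7]; closed=[(1,3), (2,3), (3,3), (4,3)]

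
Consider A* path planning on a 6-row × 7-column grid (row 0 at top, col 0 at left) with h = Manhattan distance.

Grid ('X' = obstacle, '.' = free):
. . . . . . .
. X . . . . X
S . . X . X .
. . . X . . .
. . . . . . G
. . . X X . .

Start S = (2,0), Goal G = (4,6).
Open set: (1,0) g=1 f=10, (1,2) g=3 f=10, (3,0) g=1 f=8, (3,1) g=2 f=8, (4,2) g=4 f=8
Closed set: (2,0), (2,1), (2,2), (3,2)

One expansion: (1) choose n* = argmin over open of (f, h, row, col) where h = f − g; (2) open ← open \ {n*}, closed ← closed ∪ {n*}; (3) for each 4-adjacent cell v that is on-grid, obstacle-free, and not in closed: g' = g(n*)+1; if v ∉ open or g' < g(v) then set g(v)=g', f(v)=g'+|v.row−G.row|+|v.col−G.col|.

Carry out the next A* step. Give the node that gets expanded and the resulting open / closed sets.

expanded=(4,2); open=[(1,0) g=1 f=10, (1,2) g=3 f=10, (3,0) g=1 f=8, (3,1) g=2 f=8, (4,1) g=5 f=10, (4,3) g=5 f=8, (5,2) g=5 f=10]; closed=[(2,0), (2,1), (2,2), (3,2), (4,2)]

step 1: expand (4,2) (f=8, h=4) → closed; open now [(1,0) g=1 f=10, (1,2) g=3 f=10, (3,0) g=1 f=8, (3,1) g=2 f=8, (4,1) g=5 f=10, (4,3) g=5 f=8, (5,2) g=5 f=10]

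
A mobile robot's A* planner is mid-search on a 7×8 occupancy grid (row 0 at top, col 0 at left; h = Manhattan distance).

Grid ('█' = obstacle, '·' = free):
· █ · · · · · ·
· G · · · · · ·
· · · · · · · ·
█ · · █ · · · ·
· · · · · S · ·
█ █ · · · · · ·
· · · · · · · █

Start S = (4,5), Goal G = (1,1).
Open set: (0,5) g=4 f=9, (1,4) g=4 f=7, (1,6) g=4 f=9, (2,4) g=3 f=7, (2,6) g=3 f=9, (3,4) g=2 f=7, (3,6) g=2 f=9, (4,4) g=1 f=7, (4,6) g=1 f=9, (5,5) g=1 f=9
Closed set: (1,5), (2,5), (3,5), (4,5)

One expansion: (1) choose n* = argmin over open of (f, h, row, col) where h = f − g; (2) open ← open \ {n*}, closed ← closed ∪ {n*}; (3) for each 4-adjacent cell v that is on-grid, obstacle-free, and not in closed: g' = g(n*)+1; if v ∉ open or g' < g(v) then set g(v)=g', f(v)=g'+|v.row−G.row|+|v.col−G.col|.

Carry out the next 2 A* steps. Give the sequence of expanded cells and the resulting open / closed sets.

order=[(1,4) → (1,3)]; open=[(0,3) g=6 f=9, (0,4) g=5 f=9, (0,5) g=4 f=9, (1,2) g=6 f=7, (1,6) g=4 f=9, (2,3) g=6 f=9, (2,4) g=3 f=7, (2,6) g=3 f=9, (3,4) g=2 f=7, (3,6) g=2 f=9, (4,4) g=1 f=7, (4,6) g=1 f=9, (5,5) g=1 f=9]; closed=[(1,3), (1,4), (1,5), (2,5), (3,5), (4,5)]

step 1: expand (1,4) (f=7, h=3) → closed; open now [(0,4) g=5 f=9, (0,5) g=4 f=9, (1,3) g=5 f=7, (1,6) g=4 f=9, (2,4) g=3 f=7, (2,6) g=3 f=9, (3,4) g=2 f=7, (3,6) g=2 f=9, (4,4) g=1 f=7, (4,6) g=1 f=9, (5,5) g=1 f=9]
step 2: expand (1,3) (f=7, h=2) → closed; open now [(0,3) g=6 f=9, (0,4) g=5 f=9, (0,5) g=4 f=9, (1,2) g=6 f=7, (1,6) g=4 f=9, (2,3) g=6 f=9, (2,4) g=3 f=7, (2,6) g=3 f=9, (3,4) g=2 f=7, (3,6) g=2 f=9, (4,4) g=1 f=7, (4,6) g=1 f=9, (5,5) g=1 f=9]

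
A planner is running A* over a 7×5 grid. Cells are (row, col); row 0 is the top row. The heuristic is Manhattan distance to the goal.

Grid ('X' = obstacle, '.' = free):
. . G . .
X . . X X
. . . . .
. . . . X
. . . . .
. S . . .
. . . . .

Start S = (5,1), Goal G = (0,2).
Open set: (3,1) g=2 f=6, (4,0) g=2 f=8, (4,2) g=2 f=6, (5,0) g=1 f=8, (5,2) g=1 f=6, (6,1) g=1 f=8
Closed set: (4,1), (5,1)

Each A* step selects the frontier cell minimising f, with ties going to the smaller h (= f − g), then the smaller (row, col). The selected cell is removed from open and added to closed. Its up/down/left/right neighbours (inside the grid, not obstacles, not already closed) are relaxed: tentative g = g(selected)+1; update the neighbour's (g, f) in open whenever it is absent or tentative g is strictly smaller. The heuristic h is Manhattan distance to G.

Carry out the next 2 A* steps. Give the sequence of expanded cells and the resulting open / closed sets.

order=[(3,1) → (2,1)]; open=[(1,1) g=4 f=6, (2,0) g=4 f=8, (2,2) g=4 f=6, (3,0) g=3 f=8, (3,2) g=3 f=6, (4,0) g=2 f=8, (4,2) g=2 f=6, (5,0) g=1 f=8, (5,2) g=1 f=6, (6,1) g=1 f=8]; closed=[(2,1), (3,1), (4,1), (5,1)]

step 1: expand (3,1) (f=6, h=4) → closed; open now [(2,1) g=3 f=6, (3,0) g=3 f=8, (3,2) g=3 f=6, (4,0) g=2 f=8, (4,2) g=2 f=6, (5,0) g=1 f=8, (5,2) g=1 f=6, (6,1) g=1 f=8]
step 2: expand (2,1) (f=6, h=3) → closed; open now [(1,1) g=4 f=6, (2,0) g=4 f=8, (2,2) g=4 f=6, (3,0) g=3 f=8, (3,2) g=3 f=6, (4,0) g=2 f=8, (4,2) g=2 f=6, (5,0) g=1 f=8, (5,2) g=1 f=6, (6,1) g=1 f=8]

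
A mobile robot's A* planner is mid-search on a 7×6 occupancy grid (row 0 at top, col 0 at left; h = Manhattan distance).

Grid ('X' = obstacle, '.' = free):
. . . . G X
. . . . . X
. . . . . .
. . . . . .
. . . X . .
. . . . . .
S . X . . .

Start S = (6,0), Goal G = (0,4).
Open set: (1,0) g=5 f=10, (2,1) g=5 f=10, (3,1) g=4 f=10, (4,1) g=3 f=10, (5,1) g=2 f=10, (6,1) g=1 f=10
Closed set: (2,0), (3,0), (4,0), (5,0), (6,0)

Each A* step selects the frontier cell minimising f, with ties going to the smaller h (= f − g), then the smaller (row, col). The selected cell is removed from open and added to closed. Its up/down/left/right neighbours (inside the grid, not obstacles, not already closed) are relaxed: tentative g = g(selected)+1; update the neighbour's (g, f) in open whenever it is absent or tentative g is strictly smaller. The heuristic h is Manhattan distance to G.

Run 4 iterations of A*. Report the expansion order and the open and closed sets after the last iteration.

step 1: expand (1,0) (f=10, h=5) → closed; open now [(0,0) g=6 f=10, (1,1) g=6 f=10, (2,1) g=5 f=10, (3,1) g=4 f=10, (4,1) g=3 f=10, (5,1) g=2 f=10, (6,1) g=1 f=10]
step 2: expand (0,0) (f=10, h=4) → closed; open now [(0,1) g=7 f=10, (1,1) g=6 f=10, (2,1) g=5 f=10, (3,1) g=4 f=10, (4,1) g=3 f=10, (5,1) g=2 f=10, (6,1) g=1 f=10]
step 3: expand (0,1) (f=10, h=3) → closed; open now [(0,2) g=8 f=10, (1,1) g=6 f=10, (2,1) g=5 f=10, (3,1) g=4 f=10, (4,1) g=3 f=10, (5,1) g=2 f=10, (6,1) g=1 f=10]
step 4: expand (0,2) (f=10, h=2) → closed; open now [(0,3) g=9 f=10, (1,1) g=6 f=10, (1,2) g=9 f=12, (2,1) g=5 f=10, (3,1) g=4 f=10, (4,1) g=3 f=10, (5,1) g=2 f=10, (6,1) g=1 f=10]

order=[(1,0) → (0,0) → (0,1) → (0,2)]; open=[(0,3) g=9 f=10, (1,1) g=6 f=10, (1,2) g=9 f=12, (2,1) g=5 f=10, (3,1) g=4 f=10, (4,1) g=3 f=10, (5,1) g=2 f=10, (6,1) g=1 f=10]; closed=[(0,0), (0,1), (0,2), (1,0), (2,0), (3,0), (4,0), (5,0), (6,0)]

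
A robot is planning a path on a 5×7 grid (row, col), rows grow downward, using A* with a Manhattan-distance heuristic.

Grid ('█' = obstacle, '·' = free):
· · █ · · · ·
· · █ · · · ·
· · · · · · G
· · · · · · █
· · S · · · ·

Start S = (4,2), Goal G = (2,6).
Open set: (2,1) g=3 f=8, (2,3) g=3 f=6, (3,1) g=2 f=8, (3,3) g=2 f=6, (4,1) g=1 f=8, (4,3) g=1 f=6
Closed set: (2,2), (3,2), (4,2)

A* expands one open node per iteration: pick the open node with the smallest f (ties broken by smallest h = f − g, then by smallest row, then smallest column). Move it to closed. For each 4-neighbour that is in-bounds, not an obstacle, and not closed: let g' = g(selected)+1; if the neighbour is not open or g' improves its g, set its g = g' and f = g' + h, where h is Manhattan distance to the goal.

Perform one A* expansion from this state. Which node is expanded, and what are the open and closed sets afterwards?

step 1: expand (2,3) (f=6, h=3) → closed; open now [(1,3) g=4 f=8, (2,1) g=3 f=8, (2,4) g=4 f=6, (3,1) g=2 f=8, (3,3) g=2 f=6, (4,1) g=1 f=8, (4,3) g=1 f=6]

expanded=(2,3); open=[(1,3) g=4 f=8, (2,1) g=3 f=8, (2,4) g=4 f=6, (3,1) g=2 f=8, (3,3) g=2 f=6, (4,1) g=1 f=8, (4,3) g=1 f=6]; closed=[(2,2), (2,3), (3,2), (4,2)]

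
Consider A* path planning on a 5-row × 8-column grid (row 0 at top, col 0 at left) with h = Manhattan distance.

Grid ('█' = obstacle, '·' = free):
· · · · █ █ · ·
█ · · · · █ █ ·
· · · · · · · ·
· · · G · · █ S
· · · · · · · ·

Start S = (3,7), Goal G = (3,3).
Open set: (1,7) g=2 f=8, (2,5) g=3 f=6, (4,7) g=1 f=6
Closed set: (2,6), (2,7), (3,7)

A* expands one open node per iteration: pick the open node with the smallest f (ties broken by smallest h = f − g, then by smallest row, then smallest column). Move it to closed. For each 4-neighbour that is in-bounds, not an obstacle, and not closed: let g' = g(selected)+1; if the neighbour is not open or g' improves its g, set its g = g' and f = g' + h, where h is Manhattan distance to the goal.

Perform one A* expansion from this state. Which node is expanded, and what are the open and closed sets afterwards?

expanded=(2,5); open=[(1,7) g=2 f=8, (2,4) g=4 f=6, (3,5) g=4 f=6, (4,7) g=1 f=6]; closed=[(2,5), (2,6), (2,7), (3,7)]

step 1: expand (2,5) (f=6, h=3) → closed; open now [(1,7) g=2 f=8, (2,4) g=4 f=6, (3,5) g=4 f=6, (4,7) g=1 f=6]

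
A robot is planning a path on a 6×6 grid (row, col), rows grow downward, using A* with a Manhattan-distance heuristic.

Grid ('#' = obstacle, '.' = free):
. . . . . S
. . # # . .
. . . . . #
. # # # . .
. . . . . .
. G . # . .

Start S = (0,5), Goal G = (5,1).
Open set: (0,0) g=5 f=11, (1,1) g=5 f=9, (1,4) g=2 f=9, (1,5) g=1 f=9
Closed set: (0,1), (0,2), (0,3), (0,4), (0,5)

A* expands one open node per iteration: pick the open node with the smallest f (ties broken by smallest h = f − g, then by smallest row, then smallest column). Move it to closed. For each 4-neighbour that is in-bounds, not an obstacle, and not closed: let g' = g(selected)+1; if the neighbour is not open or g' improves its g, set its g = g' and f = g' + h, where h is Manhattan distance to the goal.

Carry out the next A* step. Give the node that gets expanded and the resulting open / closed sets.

expanded=(1,1); open=[(0,0) g=5 f=11, (1,0) g=6 f=11, (1,4) g=2 f=9, (1,5) g=1 f=9, (2,1) g=6 f=9]; closed=[(0,1), (0,2), (0,3), (0,4), (0,5), (1,1)]

step 1: expand (1,1) (f=9, h=4) → closed; open now [(0,0) g=5 f=11, (1,0) g=6 f=11, (1,4) g=2 f=9, (1,5) g=1 f=9, (2,1) g=6 f=9]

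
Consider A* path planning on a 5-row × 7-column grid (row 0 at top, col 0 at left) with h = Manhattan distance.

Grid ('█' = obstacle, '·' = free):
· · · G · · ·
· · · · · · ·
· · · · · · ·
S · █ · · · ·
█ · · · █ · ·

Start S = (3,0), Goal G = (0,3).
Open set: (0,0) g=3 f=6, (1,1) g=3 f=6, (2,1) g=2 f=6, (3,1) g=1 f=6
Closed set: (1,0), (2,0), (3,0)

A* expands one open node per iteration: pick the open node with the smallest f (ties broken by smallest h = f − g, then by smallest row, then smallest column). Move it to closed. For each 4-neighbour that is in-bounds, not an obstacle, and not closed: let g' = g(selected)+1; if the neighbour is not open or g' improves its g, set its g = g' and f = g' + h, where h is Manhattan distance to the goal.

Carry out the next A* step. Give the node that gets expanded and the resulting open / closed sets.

expanded=(0,0); open=[(0,1) g=4 f=6, (1,1) g=3 f=6, (2,1) g=2 f=6, (3,1) g=1 f=6]; closed=[(0,0), (1,0), (2,0), (3,0)]

step 1: expand (0,0) (f=6, h=3) → closed; open now [(0,1) g=4 f=6, (1,1) g=3 f=6, (2,1) g=2 f=6, (3,1) g=1 f=6]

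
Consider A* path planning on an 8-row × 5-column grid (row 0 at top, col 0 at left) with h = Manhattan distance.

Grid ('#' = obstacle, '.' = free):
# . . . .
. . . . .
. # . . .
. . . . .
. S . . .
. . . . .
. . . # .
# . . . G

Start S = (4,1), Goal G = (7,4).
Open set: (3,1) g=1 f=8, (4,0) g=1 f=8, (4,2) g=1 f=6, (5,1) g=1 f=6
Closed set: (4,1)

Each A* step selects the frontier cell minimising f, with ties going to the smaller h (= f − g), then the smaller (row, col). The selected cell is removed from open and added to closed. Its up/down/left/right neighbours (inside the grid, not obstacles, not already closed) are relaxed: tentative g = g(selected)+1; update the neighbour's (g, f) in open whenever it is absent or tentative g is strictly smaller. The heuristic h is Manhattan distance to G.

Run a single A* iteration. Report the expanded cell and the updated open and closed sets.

step 1: expand (4,2) (f=6, h=5) → closed; open now [(3,1) g=1 f=8, (3,2) g=2 f=8, (4,0) g=1 f=8, (4,3) g=2 f=6, (5,1) g=1 f=6, (5,2) g=2 f=6]

expanded=(4,2); open=[(3,1) g=1 f=8, (3,2) g=2 f=8, (4,0) g=1 f=8, (4,3) g=2 f=6, (5,1) g=1 f=6, (5,2) g=2 f=6]; closed=[(4,1), (4,2)]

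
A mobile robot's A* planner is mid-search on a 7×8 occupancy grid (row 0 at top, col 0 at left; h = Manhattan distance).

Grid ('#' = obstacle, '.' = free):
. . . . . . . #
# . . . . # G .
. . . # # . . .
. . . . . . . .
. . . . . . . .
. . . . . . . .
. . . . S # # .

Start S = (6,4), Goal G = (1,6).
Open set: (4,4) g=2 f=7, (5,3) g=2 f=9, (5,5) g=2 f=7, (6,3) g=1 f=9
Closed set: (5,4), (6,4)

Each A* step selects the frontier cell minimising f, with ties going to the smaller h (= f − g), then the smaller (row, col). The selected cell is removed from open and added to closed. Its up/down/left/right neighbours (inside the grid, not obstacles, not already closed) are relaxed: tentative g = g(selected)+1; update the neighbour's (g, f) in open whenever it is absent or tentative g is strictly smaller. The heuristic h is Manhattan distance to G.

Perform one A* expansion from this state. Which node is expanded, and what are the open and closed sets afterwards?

step 1: expand (4,4) (f=7, h=5) → closed; open now [(3,4) g=3 f=7, (4,3) g=3 f=9, (4,5) g=3 f=7, (5,3) g=2 f=9, (5,5) g=2 f=7, (6,3) g=1 f=9]

expanded=(4,4); open=[(3,4) g=3 f=7, (4,3) g=3 f=9, (4,5) g=3 f=7, (5,3) g=2 f=9, (5,5) g=2 f=7, (6,3) g=1 f=9]; closed=[(4,4), (5,4), (6,4)]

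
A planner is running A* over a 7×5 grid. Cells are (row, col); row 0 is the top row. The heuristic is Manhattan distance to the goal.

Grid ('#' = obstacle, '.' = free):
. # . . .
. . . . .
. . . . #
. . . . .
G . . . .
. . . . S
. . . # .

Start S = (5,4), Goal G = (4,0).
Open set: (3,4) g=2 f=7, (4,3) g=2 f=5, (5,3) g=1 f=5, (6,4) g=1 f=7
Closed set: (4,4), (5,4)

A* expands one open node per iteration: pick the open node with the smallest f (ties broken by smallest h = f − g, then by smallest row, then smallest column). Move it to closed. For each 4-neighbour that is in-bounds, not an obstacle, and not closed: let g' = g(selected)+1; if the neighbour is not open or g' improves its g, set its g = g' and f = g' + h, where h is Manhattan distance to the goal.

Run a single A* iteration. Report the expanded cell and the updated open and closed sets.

step 1: expand (4,3) (f=5, h=3) → closed; open now [(3,3) g=3 f=7, (3,4) g=2 f=7, (4,2) g=3 f=5, (5,3) g=1 f=5, (6,4) g=1 f=7]

expanded=(4,3); open=[(3,3) g=3 f=7, (3,4) g=2 f=7, (4,2) g=3 f=5, (5,3) g=1 f=5, (6,4) g=1 f=7]; closed=[(4,3), (4,4), (5,4)]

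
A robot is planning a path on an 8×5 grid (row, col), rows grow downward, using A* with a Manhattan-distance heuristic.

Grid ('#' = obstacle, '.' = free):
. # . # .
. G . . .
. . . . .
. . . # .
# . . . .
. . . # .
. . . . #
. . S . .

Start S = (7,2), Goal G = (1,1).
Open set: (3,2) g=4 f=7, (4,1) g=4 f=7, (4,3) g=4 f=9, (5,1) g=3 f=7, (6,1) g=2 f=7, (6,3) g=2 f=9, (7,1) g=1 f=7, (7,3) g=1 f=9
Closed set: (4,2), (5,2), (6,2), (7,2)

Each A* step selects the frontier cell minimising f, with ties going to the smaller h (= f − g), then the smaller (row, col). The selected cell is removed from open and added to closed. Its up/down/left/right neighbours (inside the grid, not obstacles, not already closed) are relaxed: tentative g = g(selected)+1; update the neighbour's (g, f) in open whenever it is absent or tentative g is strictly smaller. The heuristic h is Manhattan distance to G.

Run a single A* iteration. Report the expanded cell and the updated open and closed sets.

step 1: expand (3,2) (f=7, h=3) → closed; open now [(2,2) g=5 f=7, (3,1) g=5 f=7, (4,1) g=4 f=7, (4,3) g=4 f=9, (5,1) g=3 f=7, (6,1) g=2 f=7, (6,3) g=2 f=9, (7,1) g=1 f=7, (7,3) g=1 f=9]

expanded=(3,2); open=[(2,2) g=5 f=7, (3,1) g=5 f=7, (4,1) g=4 f=7, (4,3) g=4 f=9, (5,1) g=3 f=7, (6,1) g=2 f=7, (6,3) g=2 f=9, (7,1) g=1 f=7, (7,3) g=1 f=9]; closed=[(3,2), (4,2), (5,2), (6,2), (7,2)]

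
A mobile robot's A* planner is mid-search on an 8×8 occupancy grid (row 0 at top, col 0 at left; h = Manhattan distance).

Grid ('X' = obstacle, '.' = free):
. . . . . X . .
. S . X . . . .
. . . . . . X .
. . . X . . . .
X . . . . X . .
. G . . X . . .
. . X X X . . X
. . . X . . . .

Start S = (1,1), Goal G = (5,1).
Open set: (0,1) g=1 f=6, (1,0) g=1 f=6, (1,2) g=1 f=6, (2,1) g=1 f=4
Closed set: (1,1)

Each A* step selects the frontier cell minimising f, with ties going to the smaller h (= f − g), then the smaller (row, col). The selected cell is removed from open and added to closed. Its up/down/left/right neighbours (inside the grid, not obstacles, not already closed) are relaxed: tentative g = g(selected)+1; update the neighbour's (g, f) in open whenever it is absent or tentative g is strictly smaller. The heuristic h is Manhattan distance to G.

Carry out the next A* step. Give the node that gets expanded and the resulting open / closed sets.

expanded=(2,1); open=[(0,1) g=1 f=6, (1,0) g=1 f=6, (1,2) g=1 f=6, (2,0) g=2 f=6, (2,2) g=2 f=6, (3,1) g=2 f=4]; closed=[(1,1), (2,1)]

step 1: expand (2,1) (f=4, h=3) → closed; open now [(0,1) g=1 f=6, (1,0) g=1 f=6, (1,2) g=1 f=6, (2,0) g=2 f=6, (2,2) g=2 f=6, (3,1) g=2 f=4]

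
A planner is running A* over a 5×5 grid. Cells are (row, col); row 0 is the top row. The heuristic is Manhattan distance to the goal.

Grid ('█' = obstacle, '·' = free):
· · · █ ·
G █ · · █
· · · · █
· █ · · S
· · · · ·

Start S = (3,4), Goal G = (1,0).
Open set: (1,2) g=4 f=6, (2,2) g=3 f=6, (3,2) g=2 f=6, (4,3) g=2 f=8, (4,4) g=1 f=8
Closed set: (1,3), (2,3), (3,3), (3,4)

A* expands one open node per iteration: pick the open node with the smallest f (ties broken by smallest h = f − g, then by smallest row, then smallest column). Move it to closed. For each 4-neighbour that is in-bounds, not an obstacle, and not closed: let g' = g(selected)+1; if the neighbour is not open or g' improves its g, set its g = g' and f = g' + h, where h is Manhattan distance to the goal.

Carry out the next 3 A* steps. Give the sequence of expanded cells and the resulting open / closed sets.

order=[(1,2) → (2,2) → (2,1)]; open=[(0,2) g=5 f=8, (2,0) g=5 f=6, (3,2) g=2 f=6, (4,3) g=2 f=8, (4,4) g=1 f=8]; closed=[(1,2), (1,3), (2,1), (2,2), (2,3), (3,3), (3,4)]

step 1: expand (1,2) (f=6, h=2) → closed; open now [(0,2) g=5 f=8, (2,2) g=3 f=6, (3,2) g=2 f=6, (4,3) g=2 f=8, (4,4) g=1 f=8]
step 2: expand (2,2) (f=6, h=3) → closed; open now [(0,2) g=5 f=8, (2,1) g=4 f=6, (3,2) g=2 f=6, (4,3) g=2 f=8, (4,4) g=1 f=8]
step 3: expand (2,1) (f=6, h=2) → closed; open now [(0,2) g=5 f=8, (2,0) g=5 f=6, (3,2) g=2 f=6, (4,3) g=2 f=8, (4,4) g=1 f=8]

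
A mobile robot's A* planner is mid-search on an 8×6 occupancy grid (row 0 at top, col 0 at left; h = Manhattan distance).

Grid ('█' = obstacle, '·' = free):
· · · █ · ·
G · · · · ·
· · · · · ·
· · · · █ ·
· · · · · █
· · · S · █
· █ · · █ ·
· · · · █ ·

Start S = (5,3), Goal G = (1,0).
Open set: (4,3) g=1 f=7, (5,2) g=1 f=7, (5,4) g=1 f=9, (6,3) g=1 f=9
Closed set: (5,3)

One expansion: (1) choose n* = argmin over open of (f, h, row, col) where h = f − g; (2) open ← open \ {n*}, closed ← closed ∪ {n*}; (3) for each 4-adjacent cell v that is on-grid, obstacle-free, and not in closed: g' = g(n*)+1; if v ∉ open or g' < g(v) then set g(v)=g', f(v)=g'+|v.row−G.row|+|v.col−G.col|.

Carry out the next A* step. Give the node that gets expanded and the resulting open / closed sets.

expanded=(4,3); open=[(3,3) g=2 f=7, (4,2) g=2 f=7, (4,4) g=2 f=9, (5,2) g=1 f=7, (5,4) g=1 f=9, (6,3) g=1 f=9]; closed=[(4,3), (5,3)]

step 1: expand (4,3) (f=7, h=6) → closed; open now [(3,3) g=2 f=7, (4,2) g=2 f=7, (4,4) g=2 f=9, (5,2) g=1 f=7, (5,4) g=1 f=9, (6,3) g=1 f=9]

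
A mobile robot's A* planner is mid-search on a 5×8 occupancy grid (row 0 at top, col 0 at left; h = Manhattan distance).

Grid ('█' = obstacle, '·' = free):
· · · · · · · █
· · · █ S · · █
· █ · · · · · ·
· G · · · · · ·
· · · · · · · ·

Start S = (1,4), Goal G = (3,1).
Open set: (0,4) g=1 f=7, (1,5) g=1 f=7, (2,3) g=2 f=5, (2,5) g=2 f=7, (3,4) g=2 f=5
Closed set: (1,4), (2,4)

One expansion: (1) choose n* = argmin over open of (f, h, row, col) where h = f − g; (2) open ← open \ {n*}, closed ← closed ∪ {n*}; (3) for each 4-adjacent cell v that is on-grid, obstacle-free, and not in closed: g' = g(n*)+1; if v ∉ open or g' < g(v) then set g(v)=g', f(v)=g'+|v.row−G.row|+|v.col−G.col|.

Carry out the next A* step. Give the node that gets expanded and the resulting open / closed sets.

step 1: expand (2,3) (f=5, h=3) → closed; open now [(0,4) g=1 f=7, (1,5) g=1 f=7, (2,2) g=3 f=5, (2,5) g=2 f=7, (3,3) g=3 f=5, (3,4) g=2 f=5]

expanded=(2,3); open=[(0,4) g=1 f=7, (1,5) g=1 f=7, (2,2) g=3 f=5, (2,5) g=2 f=7, (3,3) g=3 f=5, (3,4) g=2 f=5]; closed=[(1,4), (2,3), (2,4)]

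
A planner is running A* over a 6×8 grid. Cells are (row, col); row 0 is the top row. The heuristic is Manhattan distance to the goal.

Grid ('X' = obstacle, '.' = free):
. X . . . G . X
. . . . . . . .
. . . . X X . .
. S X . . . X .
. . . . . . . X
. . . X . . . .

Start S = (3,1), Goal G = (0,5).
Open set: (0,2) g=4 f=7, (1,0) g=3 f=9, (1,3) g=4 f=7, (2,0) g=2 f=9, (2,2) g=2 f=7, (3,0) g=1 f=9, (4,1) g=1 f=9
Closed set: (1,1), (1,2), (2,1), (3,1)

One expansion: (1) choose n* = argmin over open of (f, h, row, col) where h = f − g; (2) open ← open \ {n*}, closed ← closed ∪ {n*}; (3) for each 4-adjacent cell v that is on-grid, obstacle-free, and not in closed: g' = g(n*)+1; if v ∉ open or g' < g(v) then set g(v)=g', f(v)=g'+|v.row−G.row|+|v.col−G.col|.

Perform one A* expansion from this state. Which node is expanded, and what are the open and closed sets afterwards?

step 1: expand (0,2) (f=7, h=3) → closed; open now [(0,3) g=5 f=7, (1,0) g=3 f=9, (1,3) g=4 f=7, (2,0) g=2 f=9, (2,2) g=2 f=7, (3,0) g=1 f=9, (4,1) g=1 f=9]

expanded=(0,2); open=[(0,3) g=5 f=7, (1,0) g=3 f=9, (1,3) g=4 f=7, (2,0) g=2 f=9, (2,2) g=2 f=7, (3,0) g=1 f=9, (4,1) g=1 f=9]; closed=[(0,2), (1,1), (1,2), (2,1), (3,1)]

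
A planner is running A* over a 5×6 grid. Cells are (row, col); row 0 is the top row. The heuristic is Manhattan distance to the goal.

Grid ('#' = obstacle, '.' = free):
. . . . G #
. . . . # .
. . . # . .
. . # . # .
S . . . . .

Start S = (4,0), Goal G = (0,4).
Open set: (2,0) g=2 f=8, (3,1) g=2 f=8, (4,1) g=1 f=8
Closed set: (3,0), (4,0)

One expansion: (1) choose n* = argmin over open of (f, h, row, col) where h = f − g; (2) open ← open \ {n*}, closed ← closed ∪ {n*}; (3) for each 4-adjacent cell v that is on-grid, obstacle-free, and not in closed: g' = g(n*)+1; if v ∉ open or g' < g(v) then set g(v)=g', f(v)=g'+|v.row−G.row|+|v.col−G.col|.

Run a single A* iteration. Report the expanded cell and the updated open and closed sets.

step 1: expand (2,0) (f=8, h=6) → closed; open now [(1,0) g=3 f=8, (2,1) g=3 f=8, (3,1) g=2 f=8, (4,1) g=1 f=8]

expanded=(2,0); open=[(1,0) g=3 f=8, (2,1) g=3 f=8, (3,1) g=2 f=8, (4,1) g=1 f=8]; closed=[(2,0), (3,0), (4,0)]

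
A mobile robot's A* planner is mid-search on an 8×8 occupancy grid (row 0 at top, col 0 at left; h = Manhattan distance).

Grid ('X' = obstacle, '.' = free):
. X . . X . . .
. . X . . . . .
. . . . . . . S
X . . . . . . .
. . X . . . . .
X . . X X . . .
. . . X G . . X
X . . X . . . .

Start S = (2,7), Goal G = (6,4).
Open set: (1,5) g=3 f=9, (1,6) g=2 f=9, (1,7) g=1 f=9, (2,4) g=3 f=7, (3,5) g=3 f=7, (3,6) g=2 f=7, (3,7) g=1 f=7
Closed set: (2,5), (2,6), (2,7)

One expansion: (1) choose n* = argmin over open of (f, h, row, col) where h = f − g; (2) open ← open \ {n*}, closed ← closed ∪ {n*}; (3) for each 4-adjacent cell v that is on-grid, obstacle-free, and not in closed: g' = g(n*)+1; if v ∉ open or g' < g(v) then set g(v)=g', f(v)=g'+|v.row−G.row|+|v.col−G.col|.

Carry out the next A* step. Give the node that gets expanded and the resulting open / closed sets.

expanded=(2,4); open=[(1,4) g=4 f=9, (1,5) g=3 f=9, (1,6) g=2 f=9, (1,7) g=1 f=9, (2,3) g=4 f=9, (3,4) g=4 f=7, (3,5) g=3 f=7, (3,6) g=2 f=7, (3,7) g=1 f=7]; closed=[(2,4), (2,5), (2,6), (2,7)]

step 1: expand (2,4) (f=7, h=4) → closed; open now [(1,4) g=4 f=9, (1,5) g=3 f=9, (1,6) g=2 f=9, (1,7) g=1 f=9, (2,3) g=4 f=9, (3,4) g=4 f=7, (3,5) g=3 f=7, (3,6) g=2 f=7, (3,7) g=1 f=7]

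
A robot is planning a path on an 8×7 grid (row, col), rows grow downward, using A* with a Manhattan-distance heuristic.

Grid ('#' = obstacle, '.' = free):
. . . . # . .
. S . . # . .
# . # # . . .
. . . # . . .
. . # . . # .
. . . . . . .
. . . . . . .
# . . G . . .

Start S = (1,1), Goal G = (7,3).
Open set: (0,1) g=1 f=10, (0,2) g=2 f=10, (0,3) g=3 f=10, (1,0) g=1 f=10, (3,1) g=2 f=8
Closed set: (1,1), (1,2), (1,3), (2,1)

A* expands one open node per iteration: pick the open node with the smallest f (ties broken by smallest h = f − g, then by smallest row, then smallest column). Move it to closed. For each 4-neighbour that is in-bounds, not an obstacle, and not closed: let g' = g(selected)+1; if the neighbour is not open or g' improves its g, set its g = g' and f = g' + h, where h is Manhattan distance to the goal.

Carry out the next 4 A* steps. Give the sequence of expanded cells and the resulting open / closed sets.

step 1: expand (3,1) (f=8, h=6) → closed; open now [(0,1) g=1 f=10, (0,2) g=2 f=10, (0,3) g=3 f=10, (1,0) g=1 f=10, (3,0) g=3 f=10, (3,2) g=3 f=8, (4,1) g=3 f=8]
step 2: expand (3,2) (f=8, h=5) → closed; open now [(0,1) g=1 f=10, (0,2) g=2 f=10, (0,3) g=3 f=10, (1,0) g=1 f=10, (3,0) g=3 f=10, (4,1) g=3 f=8]
step 3: expand (4,1) (f=8, h=5) → closed; open now [(0,1) g=1 f=10, (0,2) g=2 f=10, (0,3) g=3 f=10, (1,0) g=1 f=10, (3,0) g=3 f=10, (4,0) g=4 f=10, (5,1) g=4 f=8]
step 4: expand (5,1) (f=8, h=4) → closed; open now [(0,1) g=1 f=10, (0,2) g=2 f=10, (0,3) g=3 f=10, (1,0) g=1 f=10, (3,0) g=3 f=10, (4,0) g=4 f=10, (5,0) g=5 f=10, (5,2) g=5 f=8, (6,1) g=5 f=8]

order=[(3,1) → (3,2) → (4,1) → (5,1)]; open=[(0,1) g=1 f=10, (0,2) g=2 f=10, (0,3) g=3 f=10, (1,0) g=1 f=10, (3,0) g=3 f=10, (4,0) g=4 f=10, (5,0) g=5 f=10, (5,2) g=5 f=8, (6,1) g=5 f=8]; closed=[(1,1), (1,2), (1,3), (2,1), (3,1), (3,2), (4,1), (5,1)]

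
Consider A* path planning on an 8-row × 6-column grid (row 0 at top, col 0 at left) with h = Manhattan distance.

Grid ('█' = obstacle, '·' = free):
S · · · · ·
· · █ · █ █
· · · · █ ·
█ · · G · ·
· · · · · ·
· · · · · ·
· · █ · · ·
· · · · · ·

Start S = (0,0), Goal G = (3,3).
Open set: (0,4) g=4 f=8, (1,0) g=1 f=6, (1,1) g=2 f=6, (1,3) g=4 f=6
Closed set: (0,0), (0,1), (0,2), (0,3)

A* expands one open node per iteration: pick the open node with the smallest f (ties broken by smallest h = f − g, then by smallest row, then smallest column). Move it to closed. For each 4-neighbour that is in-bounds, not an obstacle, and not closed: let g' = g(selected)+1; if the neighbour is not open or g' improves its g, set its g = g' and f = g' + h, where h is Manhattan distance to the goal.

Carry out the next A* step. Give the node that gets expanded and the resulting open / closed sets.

step 1: expand (1,3) (f=6, h=2) → closed; open now [(0,4) g=4 f=8, (1,0) g=1 f=6, (1,1) g=2 f=6, (2,3) g=5 f=6]

expanded=(1,3); open=[(0,4) g=4 f=8, (1,0) g=1 f=6, (1,1) g=2 f=6, (2,3) g=5 f=6]; closed=[(0,0), (0,1), (0,2), (0,3), (1,3)]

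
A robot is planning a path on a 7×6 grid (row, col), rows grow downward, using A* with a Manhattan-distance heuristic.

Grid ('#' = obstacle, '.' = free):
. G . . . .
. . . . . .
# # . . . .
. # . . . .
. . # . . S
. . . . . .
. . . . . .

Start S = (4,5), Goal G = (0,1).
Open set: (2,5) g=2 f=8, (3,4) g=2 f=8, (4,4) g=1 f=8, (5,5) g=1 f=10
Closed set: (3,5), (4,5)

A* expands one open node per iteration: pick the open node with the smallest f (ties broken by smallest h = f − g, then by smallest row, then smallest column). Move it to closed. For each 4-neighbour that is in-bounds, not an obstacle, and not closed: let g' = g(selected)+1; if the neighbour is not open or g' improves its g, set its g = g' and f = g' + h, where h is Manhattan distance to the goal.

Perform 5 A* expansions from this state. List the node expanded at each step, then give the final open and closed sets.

step 1: expand (2,5) (f=8, h=6) → closed; open now [(1,5) g=3 f=8, (2,4) g=3 f=8, (3,4) g=2 f=8, (4,4) g=1 f=8, (5,5) g=1 f=10]
step 2: expand (1,5) (f=8, h=5) → closed; open now [(0,5) g=4 f=8, (1,4) g=4 f=8, (2,4) g=3 f=8, (3,4) g=2 f=8, (4,4) g=1 f=8, (5,5) g=1 f=10]
step 3: expand (0,5) (f=8, h=4) → closed; open now [(0,4) g=5 f=8, (1,4) g=4 f=8, (2,4) g=3 f=8, (3,4) g=2 f=8, (4,4) g=1 f=8, (5,5) g=1 f=10]
step 4: expand (0,4) (f=8, h=3) → closed; open now [(0,3) g=6 f=8, (1,4) g=4 f=8, (2,4) g=3 f=8, (3,4) g=2 f=8, (4,4) g=1 f=8, (5,5) g=1 f=10]
step 5: expand (0,3) (f=8, h=2) → closed; open now [(0,2) g=7 f=8, (1,3) g=7 f=10, (1,4) g=4 f=8, (2,4) g=3 f=8, (3,4) g=2 f=8, (4,4) g=1 f=8, (5,5) g=1 f=10]

order=[(2,5) → (1,5) → (0,5) → (0,4) → (0,3)]; open=[(0,2) g=7 f=8, (1,3) g=7 f=10, (1,4) g=4 f=8, (2,4) g=3 f=8, (3,4) g=2 f=8, (4,4) g=1 f=8, (5,5) g=1 f=10]; closed=[(0,3), (0,4), (0,5), (1,5), (2,5), (3,5), (4,5)]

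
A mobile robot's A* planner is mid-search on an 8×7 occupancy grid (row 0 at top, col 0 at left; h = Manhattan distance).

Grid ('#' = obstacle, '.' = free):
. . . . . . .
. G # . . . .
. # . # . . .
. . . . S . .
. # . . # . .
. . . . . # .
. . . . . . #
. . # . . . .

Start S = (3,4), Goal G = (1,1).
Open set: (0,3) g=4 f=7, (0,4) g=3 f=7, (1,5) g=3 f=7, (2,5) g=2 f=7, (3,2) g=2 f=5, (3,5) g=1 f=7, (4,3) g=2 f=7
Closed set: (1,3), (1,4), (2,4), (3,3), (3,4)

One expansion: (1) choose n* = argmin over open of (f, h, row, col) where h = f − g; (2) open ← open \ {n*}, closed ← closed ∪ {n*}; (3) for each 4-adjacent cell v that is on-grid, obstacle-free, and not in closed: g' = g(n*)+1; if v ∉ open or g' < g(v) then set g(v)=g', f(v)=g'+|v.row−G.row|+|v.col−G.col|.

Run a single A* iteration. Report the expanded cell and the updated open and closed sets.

step 1: expand (3,2) (f=5, h=3) → closed; open now [(0,3) g=4 f=7, (0,4) g=3 f=7, (1,5) g=3 f=7, (2,2) g=3 f=5, (2,5) g=2 f=7, (3,1) g=3 f=5, (3,5) g=1 f=7, (4,2) g=3 f=7, (4,3) g=2 f=7]

expanded=(3,2); open=[(0,3) g=4 f=7, (0,4) g=3 f=7, (1,5) g=3 f=7, (2,2) g=3 f=5, (2,5) g=2 f=7, (3,1) g=3 f=5, (3,5) g=1 f=7, (4,2) g=3 f=7, (4,3) g=2 f=7]; closed=[(1,3), (1,4), (2,4), (3,2), (3,3), (3,4)]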